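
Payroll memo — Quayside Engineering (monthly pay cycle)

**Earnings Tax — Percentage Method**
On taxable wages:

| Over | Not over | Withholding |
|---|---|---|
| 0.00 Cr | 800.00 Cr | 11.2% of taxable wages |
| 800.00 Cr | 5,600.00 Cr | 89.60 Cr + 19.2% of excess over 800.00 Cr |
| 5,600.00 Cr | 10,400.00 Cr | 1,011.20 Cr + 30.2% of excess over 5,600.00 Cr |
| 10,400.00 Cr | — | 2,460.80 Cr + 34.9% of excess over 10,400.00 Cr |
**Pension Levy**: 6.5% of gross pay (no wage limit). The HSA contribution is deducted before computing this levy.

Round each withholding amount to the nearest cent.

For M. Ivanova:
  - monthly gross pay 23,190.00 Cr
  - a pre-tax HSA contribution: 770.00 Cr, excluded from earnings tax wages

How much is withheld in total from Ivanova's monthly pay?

Earnings Tax: taxable = 23,190.00 Cr − 770.00 Cr = 22,420.00 Cr
  2,460.80 Cr + 34.9% × (22,420.00 Cr − 10,400.00 Cr) = 2,460.80 Cr + 34.9% × 12,020.00 Cr = 6,655.78 Cr
Pension Levy: 6.5% × 22,420.00 Cr = 1,457.30 Cr
Total: 6,655.78 Cr + 1,457.30 Cr = 8,113.08 Cr

8,113.08 Cr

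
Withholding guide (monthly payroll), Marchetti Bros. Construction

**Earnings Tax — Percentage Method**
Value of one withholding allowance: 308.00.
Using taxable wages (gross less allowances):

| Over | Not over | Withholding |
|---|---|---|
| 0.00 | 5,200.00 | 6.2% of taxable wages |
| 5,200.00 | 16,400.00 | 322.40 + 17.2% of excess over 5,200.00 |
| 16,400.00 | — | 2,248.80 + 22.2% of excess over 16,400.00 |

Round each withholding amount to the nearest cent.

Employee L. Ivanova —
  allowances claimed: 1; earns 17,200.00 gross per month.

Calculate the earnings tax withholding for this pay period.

2,358.02

Earnings Tax: taxable = 17,200.00 − 1×308.00 = 16,892.00
  2,248.80 + 22.2% × (16,892.00 − 16,400.00) = 2,248.80 + 22.2% × 492.00 = 2,358.02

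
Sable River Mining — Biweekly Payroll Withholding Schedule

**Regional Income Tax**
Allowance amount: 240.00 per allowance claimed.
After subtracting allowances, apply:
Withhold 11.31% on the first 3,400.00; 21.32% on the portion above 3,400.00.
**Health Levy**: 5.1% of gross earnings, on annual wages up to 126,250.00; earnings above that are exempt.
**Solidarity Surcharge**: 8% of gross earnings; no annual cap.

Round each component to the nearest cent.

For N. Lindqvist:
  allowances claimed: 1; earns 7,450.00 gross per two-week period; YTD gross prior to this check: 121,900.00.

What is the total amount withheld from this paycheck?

2,014.68

Regional Income Tax: taxable = 7,450.00 − 1×240.00 = 7,210.00
  384.54 + 21.32% × (7,210.00 − 3,400.00) = 384.54 + 21.32% × 3,810.00 = 1,196.83
Health Levy: cap 126,250.00 − YTD 121,900.00 = 4,350.00 subject; 5.1% × 4,350.00 = 221.85
Solidarity Surcharge: 8% × 7,450.00 = 596.00
Total: 1,196.83 + 221.85 + 596.00 = 2,014.68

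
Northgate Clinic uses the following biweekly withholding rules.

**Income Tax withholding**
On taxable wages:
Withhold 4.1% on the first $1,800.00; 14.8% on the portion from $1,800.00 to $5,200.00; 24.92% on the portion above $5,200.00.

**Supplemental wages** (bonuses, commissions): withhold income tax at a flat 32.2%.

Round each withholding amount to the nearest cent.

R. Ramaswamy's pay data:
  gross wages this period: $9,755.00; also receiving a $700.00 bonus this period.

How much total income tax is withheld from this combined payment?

Income Tax: taxable = $9,755.00
  $577.00 + 24.92% × ($9,755.00 − $5,200.00) = $577.00 + 24.92% × $4,555.00 = $1,712.11
Supplemental (32.2% flat on bonus): 32.2% × $700.00 = $225.40
Total income tax: $1,712.11 + $225.40 = $1,937.51

$1,937.51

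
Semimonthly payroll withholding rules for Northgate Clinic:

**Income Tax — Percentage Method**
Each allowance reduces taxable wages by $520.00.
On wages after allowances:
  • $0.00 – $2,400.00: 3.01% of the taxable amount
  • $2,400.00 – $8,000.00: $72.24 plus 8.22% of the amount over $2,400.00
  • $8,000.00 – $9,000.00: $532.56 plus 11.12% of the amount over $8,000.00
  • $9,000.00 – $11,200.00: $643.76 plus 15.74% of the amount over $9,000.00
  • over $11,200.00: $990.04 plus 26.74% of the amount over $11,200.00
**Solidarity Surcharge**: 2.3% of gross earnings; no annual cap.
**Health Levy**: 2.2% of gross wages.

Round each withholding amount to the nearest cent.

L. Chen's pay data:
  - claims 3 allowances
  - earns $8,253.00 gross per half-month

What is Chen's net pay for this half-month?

Income Tax: taxable = $8,253.00 − 3×$520.00 = $6,693.00
  $72.24 + 8.22% × ($6,693.00 − $2,400.00) = $72.24 + 8.22% × $4,293.00 = $425.12
Solidarity Surcharge: 2.3% × $8,253.00 = $189.82
Health Levy: 2.2% × $8,253.00 = $181.57
Total withheld: $425.12 + $189.82 + $181.57 = $796.51
Net pay: $8,253.00 − $796.51 = $7,456.49

$7,456.49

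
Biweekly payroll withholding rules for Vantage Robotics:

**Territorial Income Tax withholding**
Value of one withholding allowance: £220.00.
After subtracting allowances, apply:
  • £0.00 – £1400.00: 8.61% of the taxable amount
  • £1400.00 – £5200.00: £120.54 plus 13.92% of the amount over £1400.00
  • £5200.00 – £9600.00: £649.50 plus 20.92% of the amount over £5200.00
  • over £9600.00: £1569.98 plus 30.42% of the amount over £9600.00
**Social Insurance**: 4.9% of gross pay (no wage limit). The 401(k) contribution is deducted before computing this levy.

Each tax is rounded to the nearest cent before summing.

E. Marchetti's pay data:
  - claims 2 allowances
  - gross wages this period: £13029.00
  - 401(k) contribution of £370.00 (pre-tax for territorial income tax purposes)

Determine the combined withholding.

Territorial Income Tax: taxable = £13029.00 − £370.00 − 2×£220.00 = £12219.00
  £1569.98 + 30.42% × (£12219.00 − £9600.00) = £1569.98 + 30.42% × £2619.00 = £2366.68
Social Insurance: 4.9% × £12659.00 = £620.29
Total: £2366.68 + £620.29 = £2986.97

£2986.97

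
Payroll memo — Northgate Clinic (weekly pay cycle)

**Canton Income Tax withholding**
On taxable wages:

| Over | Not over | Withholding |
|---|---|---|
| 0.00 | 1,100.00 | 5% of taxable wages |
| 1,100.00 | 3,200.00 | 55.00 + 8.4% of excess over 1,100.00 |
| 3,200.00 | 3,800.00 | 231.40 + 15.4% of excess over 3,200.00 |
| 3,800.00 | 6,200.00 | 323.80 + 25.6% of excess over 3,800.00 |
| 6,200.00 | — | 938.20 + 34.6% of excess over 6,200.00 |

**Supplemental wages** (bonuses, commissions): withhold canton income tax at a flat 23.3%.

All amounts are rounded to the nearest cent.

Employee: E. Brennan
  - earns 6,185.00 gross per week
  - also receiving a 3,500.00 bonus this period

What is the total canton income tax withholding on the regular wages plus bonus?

Canton Income Tax: taxable = 6,185.00
  323.80 + 25.6% × (6,185.00 − 3,800.00) = 323.80 + 25.6% × 2,385.00 = 934.36
Supplemental (23.3% flat on bonus): 23.3% × 3,500.00 = 815.50
Total canton income tax: 934.36 + 815.50 = 1,749.86

1,749.86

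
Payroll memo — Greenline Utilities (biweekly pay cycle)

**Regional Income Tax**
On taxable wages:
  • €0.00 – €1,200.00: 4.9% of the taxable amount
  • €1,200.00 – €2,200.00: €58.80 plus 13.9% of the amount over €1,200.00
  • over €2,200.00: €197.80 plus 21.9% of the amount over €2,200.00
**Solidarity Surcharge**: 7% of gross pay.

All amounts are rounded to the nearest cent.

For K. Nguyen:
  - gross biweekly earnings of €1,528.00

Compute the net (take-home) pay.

Regional Income Tax: taxable = €1,528.00
  €58.80 + 13.9% × (€1,528.00 − €1,200.00) = €58.80 + 13.9% × €328.00 = €104.39
Solidarity Surcharge: 7% × €1,528.00 = €106.96
Total withheld: €104.39 + €106.96 = €211.35
Net pay: €1,528.00 − €211.35 = €1,316.65

€1,316.65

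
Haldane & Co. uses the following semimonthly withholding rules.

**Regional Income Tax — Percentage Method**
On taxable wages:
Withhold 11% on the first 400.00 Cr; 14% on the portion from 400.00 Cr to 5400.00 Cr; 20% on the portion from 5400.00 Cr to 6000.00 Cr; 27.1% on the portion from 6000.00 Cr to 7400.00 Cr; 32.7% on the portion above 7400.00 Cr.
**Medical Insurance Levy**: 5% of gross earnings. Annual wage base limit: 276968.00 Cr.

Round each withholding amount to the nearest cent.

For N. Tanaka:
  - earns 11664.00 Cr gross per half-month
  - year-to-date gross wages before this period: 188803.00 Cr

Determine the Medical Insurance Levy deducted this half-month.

583.20 Cr

Medical Insurance Levy: 5% × 11664.00 Cr = 583.20 Cr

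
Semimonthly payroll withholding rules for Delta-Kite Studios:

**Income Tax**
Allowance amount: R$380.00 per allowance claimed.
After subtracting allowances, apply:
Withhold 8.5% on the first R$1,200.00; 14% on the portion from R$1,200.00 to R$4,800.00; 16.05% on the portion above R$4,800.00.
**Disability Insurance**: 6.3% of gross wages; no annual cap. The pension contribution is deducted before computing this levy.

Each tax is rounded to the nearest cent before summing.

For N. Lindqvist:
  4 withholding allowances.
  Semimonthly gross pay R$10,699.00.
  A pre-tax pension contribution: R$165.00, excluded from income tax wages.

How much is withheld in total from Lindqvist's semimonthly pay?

R$1,945.99

Income Tax: taxable = R$10,699.00 − R$165.00 − 4×R$380.00 = R$9,014.00
  R$606.00 + 16.05% × (R$9,014.00 − R$4,800.00) = R$606.00 + 16.05% × R$4,214.00 = R$1,282.35
Disability Insurance: 6.3% × R$10,534.00 = R$663.64
Total: R$1,282.35 + R$663.64 = R$1,945.99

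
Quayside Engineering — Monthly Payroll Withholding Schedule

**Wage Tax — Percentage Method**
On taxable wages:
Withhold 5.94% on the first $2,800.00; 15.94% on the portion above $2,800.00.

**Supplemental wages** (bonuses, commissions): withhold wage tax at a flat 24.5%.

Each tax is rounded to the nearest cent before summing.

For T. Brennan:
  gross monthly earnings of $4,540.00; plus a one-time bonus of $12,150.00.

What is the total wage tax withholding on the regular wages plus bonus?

$3,420.43

Wage Tax: taxable = $4,540.00
  $166.32 + 15.94% × ($4,540.00 − $2,800.00) = $166.32 + 15.94% × $1,740.00 = $443.68
Supplemental (24.5% flat on bonus): 24.5% × $12,150.00 = $2,976.75
Total wage tax: $443.68 + $2,976.75 = $3,420.43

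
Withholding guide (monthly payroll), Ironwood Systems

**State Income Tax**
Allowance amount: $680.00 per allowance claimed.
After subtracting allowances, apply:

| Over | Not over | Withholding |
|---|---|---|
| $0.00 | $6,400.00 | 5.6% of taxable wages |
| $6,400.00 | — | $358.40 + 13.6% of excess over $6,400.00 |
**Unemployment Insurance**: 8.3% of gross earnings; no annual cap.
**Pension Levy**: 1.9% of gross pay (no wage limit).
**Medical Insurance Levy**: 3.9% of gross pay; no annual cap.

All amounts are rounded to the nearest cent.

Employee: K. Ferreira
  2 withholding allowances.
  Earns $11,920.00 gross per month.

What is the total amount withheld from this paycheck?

$2,604.88

State Income Tax: taxable = $11,920.00 − 2×$680.00 = $10,560.00
  $358.40 + 13.6% × ($10,560.00 − $6,400.00) = $358.40 + 13.6% × $4,160.00 = $924.16
Unemployment Insurance: 8.3% × $11,920.00 = $989.36
Pension Levy: 1.9% × $11,920.00 = $226.48
Medical Insurance Levy: 3.9% × $11,920.00 = $464.88
Total: $924.16 + $989.36 + $226.48 + $464.88 = $2,604.88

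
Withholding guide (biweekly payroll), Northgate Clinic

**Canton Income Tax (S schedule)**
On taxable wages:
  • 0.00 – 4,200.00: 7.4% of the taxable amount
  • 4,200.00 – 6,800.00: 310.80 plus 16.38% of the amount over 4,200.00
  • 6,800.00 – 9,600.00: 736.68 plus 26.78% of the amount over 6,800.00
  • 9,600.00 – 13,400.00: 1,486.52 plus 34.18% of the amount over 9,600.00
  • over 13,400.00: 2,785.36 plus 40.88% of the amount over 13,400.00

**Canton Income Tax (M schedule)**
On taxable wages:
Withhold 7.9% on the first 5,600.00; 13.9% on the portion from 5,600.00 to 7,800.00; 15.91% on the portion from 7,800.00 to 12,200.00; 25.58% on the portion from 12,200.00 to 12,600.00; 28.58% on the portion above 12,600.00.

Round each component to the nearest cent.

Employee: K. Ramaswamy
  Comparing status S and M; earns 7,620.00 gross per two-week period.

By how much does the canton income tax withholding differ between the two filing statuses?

233.10

Canton Income Tax (S): taxable = 7,620.00
  736.68 + 26.78% × (7,620.00 − 6,800.00) = 736.68 + 26.78% × 820.00 = 956.28
Canton Income Tax (M): taxable = 7,620.00
  442.40 + 13.9% × (7,620.00 − 5,600.00) = 442.40 + 13.9% × 2,020.00 = 723.18
Difference: |956.28 − 723.18| = 233.10 (higher under S)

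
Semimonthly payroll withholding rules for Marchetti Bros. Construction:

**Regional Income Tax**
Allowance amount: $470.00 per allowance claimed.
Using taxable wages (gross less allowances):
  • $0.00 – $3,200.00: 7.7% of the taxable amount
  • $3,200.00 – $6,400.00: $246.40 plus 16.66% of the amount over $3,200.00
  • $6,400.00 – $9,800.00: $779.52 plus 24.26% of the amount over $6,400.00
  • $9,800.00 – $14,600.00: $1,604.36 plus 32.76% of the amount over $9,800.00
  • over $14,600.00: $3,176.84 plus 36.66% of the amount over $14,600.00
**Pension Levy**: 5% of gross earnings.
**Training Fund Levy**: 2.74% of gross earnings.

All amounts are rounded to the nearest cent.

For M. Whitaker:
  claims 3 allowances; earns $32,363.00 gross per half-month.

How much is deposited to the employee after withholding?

Regional Income Tax: taxable = $32,363.00 − 3×$470.00 = $30,953.00
  $3,176.84 + 36.66% × ($30,953.00 − $14,600.00) = $3,176.84 + 36.66% × $16,353.00 = $9,171.85
Pension Levy: 5% × $32,363.00 = $1,618.15
Training Fund Levy: 2.74% × $32,363.00 = $886.75
Total withheld: $9,171.85 + $1,618.15 + $886.75 = $11,676.75
Net pay: $32,363.00 − $11,676.75 = $20,686.25

$20,686.25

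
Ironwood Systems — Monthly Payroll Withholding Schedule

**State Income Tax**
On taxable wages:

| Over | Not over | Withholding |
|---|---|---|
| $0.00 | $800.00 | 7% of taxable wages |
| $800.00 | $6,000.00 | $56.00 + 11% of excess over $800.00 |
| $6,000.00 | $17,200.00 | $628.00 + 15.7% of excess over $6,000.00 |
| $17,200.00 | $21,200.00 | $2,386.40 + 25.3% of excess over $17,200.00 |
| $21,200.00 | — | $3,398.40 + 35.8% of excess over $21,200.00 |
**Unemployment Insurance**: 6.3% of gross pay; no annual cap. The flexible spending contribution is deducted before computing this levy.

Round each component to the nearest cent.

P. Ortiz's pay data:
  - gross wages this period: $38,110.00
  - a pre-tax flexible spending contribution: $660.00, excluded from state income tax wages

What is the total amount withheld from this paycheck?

$11,575.25

State Income Tax: taxable = $38,110.00 − $660.00 = $37,450.00
  $3,398.40 + 35.8% × ($37,450.00 − $21,200.00) = $3,398.40 + 35.8% × $16,250.00 = $9,215.90
Unemployment Insurance: 6.3% × $37,450.00 = $2,359.35
Total: $9,215.90 + $2,359.35 = $11,575.25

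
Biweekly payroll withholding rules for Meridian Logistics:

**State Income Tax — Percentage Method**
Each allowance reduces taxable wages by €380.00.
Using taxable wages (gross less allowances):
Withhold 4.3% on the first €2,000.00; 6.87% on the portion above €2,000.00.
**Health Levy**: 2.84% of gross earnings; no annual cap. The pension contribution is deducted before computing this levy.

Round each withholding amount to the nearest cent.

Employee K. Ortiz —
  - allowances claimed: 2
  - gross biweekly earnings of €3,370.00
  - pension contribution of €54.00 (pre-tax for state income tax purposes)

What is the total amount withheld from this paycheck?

State Income Tax: taxable = €3,370.00 − €54.00 − 2×€380.00 = €2,556.00
  €86.00 + 6.87% × (€2,556.00 − €2,000.00) = €86.00 + 6.87% × €556.00 = €124.20
Health Levy: 2.84% × €3,316.00 = €94.17
Total: €124.20 + €94.17 = €218.37

€218.37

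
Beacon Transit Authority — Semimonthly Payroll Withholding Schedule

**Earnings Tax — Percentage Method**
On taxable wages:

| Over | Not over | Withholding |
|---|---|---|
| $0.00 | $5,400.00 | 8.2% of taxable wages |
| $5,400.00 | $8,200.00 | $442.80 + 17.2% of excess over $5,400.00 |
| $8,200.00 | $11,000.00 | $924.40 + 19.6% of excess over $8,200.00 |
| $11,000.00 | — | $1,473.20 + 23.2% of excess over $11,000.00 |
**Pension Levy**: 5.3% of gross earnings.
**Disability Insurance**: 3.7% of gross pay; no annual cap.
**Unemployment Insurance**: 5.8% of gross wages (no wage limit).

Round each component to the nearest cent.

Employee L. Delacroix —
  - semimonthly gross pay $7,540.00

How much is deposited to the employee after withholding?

Earnings Tax: taxable = $7,540.00
  $442.80 + 17.2% × ($7,540.00 − $5,400.00) = $442.80 + 17.2% × $2,140.00 = $810.88
Pension Levy: 5.3% × $7,540.00 = $399.62
Disability Insurance: 3.7% × $7,540.00 = $278.98
Unemployment Insurance: 5.8% × $7,540.00 = $437.32
Total withheld: $810.88 + $399.62 + $278.98 + $437.32 = $1,926.80
Net pay: $7,540.00 − $1,926.80 = $5,613.20

$5,613.20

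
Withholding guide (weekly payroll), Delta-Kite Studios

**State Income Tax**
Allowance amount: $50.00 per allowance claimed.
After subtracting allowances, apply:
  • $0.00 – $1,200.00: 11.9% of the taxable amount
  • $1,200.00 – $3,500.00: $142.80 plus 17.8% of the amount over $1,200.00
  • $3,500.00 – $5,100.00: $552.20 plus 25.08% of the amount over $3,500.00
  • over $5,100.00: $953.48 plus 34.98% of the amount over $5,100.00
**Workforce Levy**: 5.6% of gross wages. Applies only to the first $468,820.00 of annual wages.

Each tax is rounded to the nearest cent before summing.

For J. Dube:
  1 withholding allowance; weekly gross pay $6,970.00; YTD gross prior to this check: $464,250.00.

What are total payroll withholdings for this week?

State Income Tax: taxable = $6,970.00 − 1×$50.00 = $6,920.00
  $953.48 + 34.98% × ($6,920.00 − $5,100.00) = $953.48 + 34.98% × $1,820.00 = $1,590.12
Workforce Levy: cap $468,820.00 − YTD $464,250.00 = $4,570.00 subject; 5.6% × $4,570.00 = $255.92
Total: $1,590.12 + $255.92 = $1,846.04

$1,846.04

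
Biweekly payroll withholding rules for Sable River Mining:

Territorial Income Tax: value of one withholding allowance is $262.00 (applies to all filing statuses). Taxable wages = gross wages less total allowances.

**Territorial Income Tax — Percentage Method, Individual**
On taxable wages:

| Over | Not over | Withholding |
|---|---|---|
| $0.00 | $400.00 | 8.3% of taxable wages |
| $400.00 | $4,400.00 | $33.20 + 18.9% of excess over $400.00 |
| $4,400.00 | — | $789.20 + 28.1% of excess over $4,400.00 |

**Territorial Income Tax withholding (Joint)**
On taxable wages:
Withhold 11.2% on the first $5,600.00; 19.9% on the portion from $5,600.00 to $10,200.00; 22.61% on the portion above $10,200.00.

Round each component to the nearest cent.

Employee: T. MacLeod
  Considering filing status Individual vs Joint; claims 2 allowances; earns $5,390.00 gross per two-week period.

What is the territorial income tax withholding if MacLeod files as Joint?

Territorial Income Tax (Joint): taxable = $5,390.00 − 2×$262.00 = $4,866.00
  11.2% × $4,866.00 = $544.99

$544.99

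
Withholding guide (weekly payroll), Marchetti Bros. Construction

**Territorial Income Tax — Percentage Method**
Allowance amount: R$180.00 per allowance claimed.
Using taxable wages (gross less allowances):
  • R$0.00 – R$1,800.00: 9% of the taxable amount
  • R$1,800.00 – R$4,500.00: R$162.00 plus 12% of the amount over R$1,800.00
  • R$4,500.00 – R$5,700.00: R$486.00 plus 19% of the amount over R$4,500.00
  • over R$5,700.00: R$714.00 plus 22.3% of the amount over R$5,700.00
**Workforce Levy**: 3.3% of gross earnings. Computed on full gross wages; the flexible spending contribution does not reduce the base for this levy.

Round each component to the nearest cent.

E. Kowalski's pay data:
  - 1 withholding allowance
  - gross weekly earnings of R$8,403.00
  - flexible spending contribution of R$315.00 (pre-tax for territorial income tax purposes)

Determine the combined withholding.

Territorial Income Tax: taxable = R$8,403.00 − R$315.00 − 1×R$180.00 = R$7,908.00
  R$714.00 + 22.3% × (R$7,908.00 − R$5,700.00) = R$714.00 + 22.3% × R$2,208.00 = R$1,206.38
Workforce Levy: 3.3% × R$8,403.00 = R$277.30
Total: R$1,206.38 + R$277.30 = R$1,483.68

R$1,483.68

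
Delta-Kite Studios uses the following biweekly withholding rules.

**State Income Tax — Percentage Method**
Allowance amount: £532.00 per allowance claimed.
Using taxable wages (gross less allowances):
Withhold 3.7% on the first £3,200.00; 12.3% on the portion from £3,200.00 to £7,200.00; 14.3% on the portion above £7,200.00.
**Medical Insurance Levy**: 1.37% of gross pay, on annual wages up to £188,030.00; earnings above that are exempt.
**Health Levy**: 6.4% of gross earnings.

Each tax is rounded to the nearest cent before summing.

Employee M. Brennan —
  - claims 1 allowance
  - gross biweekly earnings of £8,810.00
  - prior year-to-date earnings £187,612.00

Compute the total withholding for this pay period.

State Income Tax: taxable = £8,810.00 − 1×£532.00 = £8,278.00
  £610.40 + 14.3% × (£8,278.00 − £7,200.00) = £610.40 + 14.3% × £1,078.00 = £764.55
Medical Insurance Levy: cap £188,030.00 − YTD £187,612.00 = £418.00 subject; 1.37% × £418.00 = £5.73
Health Levy: 6.4% × £8,810.00 = £563.84
Total: £764.55 + £5.73 + £563.84 = £1,334.12

£1,334.12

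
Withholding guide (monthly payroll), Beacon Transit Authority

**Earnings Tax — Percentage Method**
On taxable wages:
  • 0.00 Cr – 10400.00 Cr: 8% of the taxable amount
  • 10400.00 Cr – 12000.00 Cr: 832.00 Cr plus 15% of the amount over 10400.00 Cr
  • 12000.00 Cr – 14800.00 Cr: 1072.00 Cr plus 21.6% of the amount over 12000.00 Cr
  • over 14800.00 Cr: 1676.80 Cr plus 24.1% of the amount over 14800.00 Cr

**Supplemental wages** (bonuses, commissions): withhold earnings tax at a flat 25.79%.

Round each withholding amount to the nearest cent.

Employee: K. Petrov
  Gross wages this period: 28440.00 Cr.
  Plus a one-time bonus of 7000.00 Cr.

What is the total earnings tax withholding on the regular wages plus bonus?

6769.34 Cr

Earnings Tax: taxable = 28440.00 Cr
  1676.80 Cr + 24.1% × (28440.00 Cr − 14800.00 Cr) = 1676.80 Cr + 24.1% × 13640.00 Cr = 4964.04 Cr
Supplemental (25.79% flat on bonus): 25.79% × 7000.00 Cr = 1805.30 Cr
Total earnings tax: 4964.04 Cr + 1805.30 Cr = 6769.34 Cr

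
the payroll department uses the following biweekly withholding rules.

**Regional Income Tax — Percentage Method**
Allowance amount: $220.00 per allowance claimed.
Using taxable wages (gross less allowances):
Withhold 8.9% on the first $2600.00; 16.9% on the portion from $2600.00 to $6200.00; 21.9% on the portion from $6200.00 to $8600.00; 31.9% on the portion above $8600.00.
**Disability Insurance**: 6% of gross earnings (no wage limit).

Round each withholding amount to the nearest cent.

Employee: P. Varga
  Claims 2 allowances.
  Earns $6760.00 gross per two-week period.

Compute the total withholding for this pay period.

Regional Income Tax: taxable = $6760.00 − 2×$220.00 = $6320.00
  $839.80 + 21.9% × ($6320.00 − $6200.00) = $839.80 + 21.9% × $120.00 = $866.08
Disability Insurance: 6% × $6760.00 = $405.60
Total: $866.08 + $405.60 = $1271.68

$1271.68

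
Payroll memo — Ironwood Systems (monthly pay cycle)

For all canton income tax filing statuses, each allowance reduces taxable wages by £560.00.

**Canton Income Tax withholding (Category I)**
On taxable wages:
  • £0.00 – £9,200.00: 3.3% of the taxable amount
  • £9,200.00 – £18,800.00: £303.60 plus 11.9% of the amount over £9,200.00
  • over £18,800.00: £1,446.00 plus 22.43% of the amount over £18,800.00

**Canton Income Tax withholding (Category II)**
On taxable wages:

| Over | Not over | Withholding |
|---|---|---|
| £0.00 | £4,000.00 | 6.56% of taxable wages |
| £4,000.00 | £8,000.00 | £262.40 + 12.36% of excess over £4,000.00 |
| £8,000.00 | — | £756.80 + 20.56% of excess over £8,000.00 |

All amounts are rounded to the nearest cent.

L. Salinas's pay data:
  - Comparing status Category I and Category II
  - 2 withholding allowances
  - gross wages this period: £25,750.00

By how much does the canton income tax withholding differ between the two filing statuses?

Canton Income Tax (Category I): taxable = £25,750.00 − 2×£560.00 = £24,630.00
  £1,446.00 + 22.43% × (£24,630.00 − £18,800.00) = £1,446.00 + 22.43% × £5,830.00 = £2,753.67
Canton Income Tax (Category II): taxable = £25,750.00 − 2×£560.00 = £24,630.00
  £756.80 + 20.56% × (£24,630.00 − £8,000.00) = £756.80 + 20.56% × £16,630.00 = £4,175.93
Difference: |£2,753.67 − £4,175.93| = £1,422.26 (higher under Category II)

£1,422.26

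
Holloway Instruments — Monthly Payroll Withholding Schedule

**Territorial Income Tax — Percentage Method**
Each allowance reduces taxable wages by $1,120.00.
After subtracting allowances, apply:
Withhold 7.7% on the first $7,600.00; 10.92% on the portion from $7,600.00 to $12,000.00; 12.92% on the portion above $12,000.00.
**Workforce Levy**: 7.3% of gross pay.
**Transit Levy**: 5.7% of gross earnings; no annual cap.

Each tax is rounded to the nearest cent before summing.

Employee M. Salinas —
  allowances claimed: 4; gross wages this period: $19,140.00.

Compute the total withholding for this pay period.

Territorial Income Tax: taxable = $19,140.00 − 4×$1,120.00 = $14,660.00
  $1,065.68 + 12.92% × ($14,660.00 − $12,000.00) = $1,065.68 + 12.92% × $2,660.00 = $1,409.35
Workforce Levy: 7.3% × $19,140.00 = $1,397.22
Transit Levy: 5.7% × $19,140.00 = $1,090.98
Total: $1,409.35 + $1,397.22 + $1,090.98 = $3,897.55

$3,897.55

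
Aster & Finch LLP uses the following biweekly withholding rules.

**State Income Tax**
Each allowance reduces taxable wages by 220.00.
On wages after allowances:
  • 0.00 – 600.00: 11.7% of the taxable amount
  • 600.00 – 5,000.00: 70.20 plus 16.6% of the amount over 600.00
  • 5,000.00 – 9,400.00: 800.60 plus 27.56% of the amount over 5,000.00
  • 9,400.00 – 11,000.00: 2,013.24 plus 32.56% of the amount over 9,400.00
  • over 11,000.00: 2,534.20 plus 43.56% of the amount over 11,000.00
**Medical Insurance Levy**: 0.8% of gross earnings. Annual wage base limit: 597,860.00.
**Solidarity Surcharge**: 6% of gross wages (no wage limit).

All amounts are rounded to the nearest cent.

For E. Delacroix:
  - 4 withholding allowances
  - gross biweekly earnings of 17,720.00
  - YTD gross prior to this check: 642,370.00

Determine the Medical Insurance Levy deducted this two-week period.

0.00

Medical Insurance Levy: YTD 642,370.00 ≥ cap 597,860.00 → 0.00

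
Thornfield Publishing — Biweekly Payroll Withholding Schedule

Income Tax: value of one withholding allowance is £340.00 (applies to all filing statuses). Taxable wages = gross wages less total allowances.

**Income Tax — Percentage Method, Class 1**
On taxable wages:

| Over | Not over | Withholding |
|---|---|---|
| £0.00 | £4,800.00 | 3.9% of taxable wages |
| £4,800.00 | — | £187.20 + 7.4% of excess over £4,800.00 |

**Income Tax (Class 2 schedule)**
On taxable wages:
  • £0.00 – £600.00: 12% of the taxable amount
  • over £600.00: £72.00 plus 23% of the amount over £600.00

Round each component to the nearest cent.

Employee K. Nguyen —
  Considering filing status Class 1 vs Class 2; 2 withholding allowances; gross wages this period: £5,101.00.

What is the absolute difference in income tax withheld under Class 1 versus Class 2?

Income Tax (Class 1): taxable = £5,101.00 − 2×£340.00 = £4,421.00
  3.9% × £4,421.00 = £172.42
Income Tax (Class 2): taxable = £5,101.00 − 2×£340.00 = £4,421.00
  £72.00 + 23% × (£4,421.00 − £600.00) = £72.00 + 23% × £3,821.00 = £950.83
Difference: |£172.42 − £950.83| = £778.41 (higher under Class 2)

£778.41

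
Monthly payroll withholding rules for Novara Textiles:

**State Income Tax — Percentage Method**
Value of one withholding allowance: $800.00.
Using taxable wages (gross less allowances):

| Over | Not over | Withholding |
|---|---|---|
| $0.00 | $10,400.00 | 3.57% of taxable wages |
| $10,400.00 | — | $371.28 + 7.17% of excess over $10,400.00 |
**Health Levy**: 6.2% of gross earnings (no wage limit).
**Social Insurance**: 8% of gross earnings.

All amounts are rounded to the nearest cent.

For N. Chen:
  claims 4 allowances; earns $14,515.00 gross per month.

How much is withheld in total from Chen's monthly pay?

$2,498.02

State Income Tax: taxable = $14,515.00 − 4×$800.00 = $11,315.00
  $371.28 + 7.17% × ($11,315.00 − $10,400.00) = $371.28 + 7.17% × $915.00 = $436.89
Health Levy: 6.2% × $14,515.00 = $899.93
Social Insurance: 8% × $14,515.00 = $1,161.20
Total: $436.89 + $899.93 + $1,161.20 = $2,498.02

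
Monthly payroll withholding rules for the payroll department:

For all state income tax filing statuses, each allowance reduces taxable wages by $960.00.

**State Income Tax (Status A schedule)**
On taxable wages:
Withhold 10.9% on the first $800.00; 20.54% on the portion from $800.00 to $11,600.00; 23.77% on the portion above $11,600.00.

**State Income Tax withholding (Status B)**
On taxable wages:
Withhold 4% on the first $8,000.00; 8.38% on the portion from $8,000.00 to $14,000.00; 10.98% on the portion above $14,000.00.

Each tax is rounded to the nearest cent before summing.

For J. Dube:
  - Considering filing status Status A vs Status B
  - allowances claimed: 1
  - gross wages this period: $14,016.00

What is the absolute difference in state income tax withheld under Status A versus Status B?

$1,907.92

State Income Tax (Status A): taxable = $14,016.00 − 1×$960.00 = $13,056.00
  $2,305.52 + 23.77% × ($13,056.00 − $11,600.00) = $2,305.52 + 23.77% × $1,456.00 = $2,651.61
State Income Tax (Status B): taxable = $14,016.00 − 1×$960.00 = $13,056.00
  $320.00 + 8.38% × ($13,056.00 − $8,000.00) = $320.00 + 8.38% × $5,056.00 = $743.69
Difference: |$2,651.61 − $743.69| = $1,907.92 (higher under Status A)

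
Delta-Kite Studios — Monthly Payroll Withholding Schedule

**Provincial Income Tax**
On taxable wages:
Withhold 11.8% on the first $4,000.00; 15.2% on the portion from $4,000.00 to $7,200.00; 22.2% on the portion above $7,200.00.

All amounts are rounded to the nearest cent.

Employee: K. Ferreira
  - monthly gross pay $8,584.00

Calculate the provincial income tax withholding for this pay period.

Provincial Income Tax: taxable = $8,584.00
  $958.40 + 22.2% × ($8,584.00 − $7,200.00) = $958.40 + 22.2% × $1,384.00 = $1,265.65

$1,265.65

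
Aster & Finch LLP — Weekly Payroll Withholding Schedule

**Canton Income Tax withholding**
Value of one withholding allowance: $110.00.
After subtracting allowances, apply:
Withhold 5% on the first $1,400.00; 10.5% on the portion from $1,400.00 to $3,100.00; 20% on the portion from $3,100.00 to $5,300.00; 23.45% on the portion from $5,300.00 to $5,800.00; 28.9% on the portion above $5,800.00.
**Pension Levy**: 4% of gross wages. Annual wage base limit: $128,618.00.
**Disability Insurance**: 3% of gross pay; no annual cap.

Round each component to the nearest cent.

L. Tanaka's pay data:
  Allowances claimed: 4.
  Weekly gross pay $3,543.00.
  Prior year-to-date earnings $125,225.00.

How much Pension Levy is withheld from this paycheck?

Pension Levy: cap $128,618.00 − YTD $125,225.00 = $3,393.00 subject; 4% × $3,393.00 = $135.72

$135.72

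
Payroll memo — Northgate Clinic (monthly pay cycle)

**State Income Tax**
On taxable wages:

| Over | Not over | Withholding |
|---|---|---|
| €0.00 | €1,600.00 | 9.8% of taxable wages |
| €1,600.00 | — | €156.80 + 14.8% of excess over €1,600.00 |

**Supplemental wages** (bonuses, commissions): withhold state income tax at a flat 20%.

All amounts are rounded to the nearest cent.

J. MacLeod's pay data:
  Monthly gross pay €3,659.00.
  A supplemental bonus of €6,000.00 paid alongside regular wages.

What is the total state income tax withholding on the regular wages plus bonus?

€1,661.53

State Income Tax: taxable = €3,659.00
  €156.80 + 14.8% × (€3,659.00 − €1,600.00) = €156.80 + 14.8% × €2,059.00 = €461.53
Supplemental (20% flat on bonus): 20% × €6,000.00 = €1,200.00
Total state income tax: €461.53 + €1,200.00 = €1,661.53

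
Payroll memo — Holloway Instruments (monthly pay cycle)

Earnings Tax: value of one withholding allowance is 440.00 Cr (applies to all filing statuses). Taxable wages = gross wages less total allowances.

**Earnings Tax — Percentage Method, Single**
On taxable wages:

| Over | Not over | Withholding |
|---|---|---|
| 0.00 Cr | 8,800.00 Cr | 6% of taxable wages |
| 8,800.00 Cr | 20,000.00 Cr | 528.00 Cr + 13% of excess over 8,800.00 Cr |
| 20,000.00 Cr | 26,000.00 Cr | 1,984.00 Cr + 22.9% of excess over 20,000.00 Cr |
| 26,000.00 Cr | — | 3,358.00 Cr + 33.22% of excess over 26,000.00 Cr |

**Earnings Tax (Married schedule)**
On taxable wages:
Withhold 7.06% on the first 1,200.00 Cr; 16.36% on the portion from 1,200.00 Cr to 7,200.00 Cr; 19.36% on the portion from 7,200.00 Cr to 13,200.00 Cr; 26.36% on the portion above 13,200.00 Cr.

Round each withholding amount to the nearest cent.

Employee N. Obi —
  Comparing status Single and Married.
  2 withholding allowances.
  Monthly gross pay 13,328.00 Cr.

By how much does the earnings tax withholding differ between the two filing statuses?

Earnings Tax (Single): taxable = 13,328.00 Cr − 2×440.00 Cr = 12,448.00 Cr
  528.00 Cr + 13% × (12,448.00 Cr − 8,800.00 Cr) = 528.00 Cr + 13% × 3,648.00 Cr = 1,002.24 Cr
Earnings Tax (Married): taxable = 13,328.00 Cr − 2×440.00 Cr = 12,448.00 Cr
  1,066.32 Cr + 19.36% × (12,448.00 Cr − 7,200.00 Cr) = 1,066.32 Cr + 19.36% × 5,248.00 Cr = 2,082.33 Cr
Difference: |1,002.24 Cr − 2,082.33 Cr| = 1,080.09 Cr (higher under Married)

1,080.09 Cr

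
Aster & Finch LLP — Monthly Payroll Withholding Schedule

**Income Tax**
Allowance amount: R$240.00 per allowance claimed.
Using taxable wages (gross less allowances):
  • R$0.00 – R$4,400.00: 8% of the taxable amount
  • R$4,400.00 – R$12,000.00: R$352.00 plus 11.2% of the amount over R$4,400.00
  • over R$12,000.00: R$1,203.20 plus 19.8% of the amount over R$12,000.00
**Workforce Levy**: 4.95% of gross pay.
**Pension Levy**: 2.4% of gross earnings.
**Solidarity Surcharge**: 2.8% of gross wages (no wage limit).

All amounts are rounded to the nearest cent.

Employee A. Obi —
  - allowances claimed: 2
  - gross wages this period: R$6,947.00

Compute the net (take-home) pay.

R$5,658.37

Income Tax: taxable = R$6,947.00 − 2×R$240.00 = R$6,467.00
  R$352.00 + 11.2% × (R$6,467.00 − R$4,400.00) = R$352.00 + 11.2% × R$2,067.00 = R$583.50
Workforce Levy: 4.95% × R$6,947.00 = R$343.88
Pension Levy: 2.4% × R$6,947.00 = R$166.73
Solidarity Surcharge: 2.8% × R$6,947.00 = R$194.52
Total withheld: R$583.50 + R$343.88 + R$166.73 + R$194.52 = R$1,288.63
Net pay: R$6,947.00 − R$1,288.63 = R$5,658.37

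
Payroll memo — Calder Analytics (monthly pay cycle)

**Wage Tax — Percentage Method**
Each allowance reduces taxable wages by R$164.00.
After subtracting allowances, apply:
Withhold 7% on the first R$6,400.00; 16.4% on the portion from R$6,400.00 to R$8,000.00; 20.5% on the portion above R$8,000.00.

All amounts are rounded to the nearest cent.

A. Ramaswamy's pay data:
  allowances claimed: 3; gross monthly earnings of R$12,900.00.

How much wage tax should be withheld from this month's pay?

Wage Tax: taxable = R$12,900.00 − 3×R$164.00 = R$12,408.00
  R$710.40 + 20.5% × (R$12,408.00 − R$8,000.00) = R$710.40 + 20.5% × R$4,408.00 = R$1,614.04

R$1,614.04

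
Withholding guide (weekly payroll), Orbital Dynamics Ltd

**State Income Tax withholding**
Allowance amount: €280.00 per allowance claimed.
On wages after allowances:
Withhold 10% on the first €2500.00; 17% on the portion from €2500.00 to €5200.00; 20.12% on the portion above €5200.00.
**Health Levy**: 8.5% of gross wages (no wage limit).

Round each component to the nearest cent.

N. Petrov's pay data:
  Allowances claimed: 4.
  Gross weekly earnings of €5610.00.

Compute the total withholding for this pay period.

€1065.15

State Income Tax: taxable = €5610.00 − 4×€280.00 = €4490.00
  €250.00 + 17% × (€4490.00 − €2500.00) = €250.00 + 17% × €1990.00 = €588.30
Health Levy: 8.5% × €5610.00 = €476.85
Total: €588.30 + €476.85 = €1065.15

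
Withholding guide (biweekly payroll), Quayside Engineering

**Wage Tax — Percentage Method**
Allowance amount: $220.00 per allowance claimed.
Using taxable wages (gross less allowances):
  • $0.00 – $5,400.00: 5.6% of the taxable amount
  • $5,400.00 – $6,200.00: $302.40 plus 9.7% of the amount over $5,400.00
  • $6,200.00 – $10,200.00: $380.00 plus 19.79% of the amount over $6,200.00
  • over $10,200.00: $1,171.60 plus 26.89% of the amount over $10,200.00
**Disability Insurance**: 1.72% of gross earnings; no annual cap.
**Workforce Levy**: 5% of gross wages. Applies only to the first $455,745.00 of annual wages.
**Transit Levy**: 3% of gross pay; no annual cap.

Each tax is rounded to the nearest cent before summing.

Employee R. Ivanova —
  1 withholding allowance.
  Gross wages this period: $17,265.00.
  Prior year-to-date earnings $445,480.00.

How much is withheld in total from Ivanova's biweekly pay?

$4,340.38

Wage Tax: taxable = $17,265.00 − 1×$220.00 = $17,045.00
  $1,171.60 + 26.89% × ($17,045.00 − $10,200.00) = $1,171.60 + 26.89% × $6,845.00 = $3,012.22
Disability Insurance: 1.72% × $17,265.00 = $296.96
Workforce Levy: cap $455,745.00 − YTD $445,480.00 = $10,265.00 subject; 5% × $10,265.00 = $513.25
Transit Levy: 3% × $17,265.00 = $517.95
Total: $3,012.22 + $296.96 + $513.25 + $517.95 = $4,340.38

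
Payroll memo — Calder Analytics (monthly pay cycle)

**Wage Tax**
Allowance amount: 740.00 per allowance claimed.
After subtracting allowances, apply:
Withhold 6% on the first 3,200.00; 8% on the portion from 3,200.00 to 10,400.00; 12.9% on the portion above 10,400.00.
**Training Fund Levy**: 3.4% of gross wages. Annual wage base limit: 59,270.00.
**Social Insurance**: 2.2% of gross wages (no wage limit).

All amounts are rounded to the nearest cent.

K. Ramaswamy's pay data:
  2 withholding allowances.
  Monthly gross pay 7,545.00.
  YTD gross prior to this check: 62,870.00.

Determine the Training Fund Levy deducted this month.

0.00

Training Fund Levy: YTD 62,870.00 ≥ cap 59,270.00 → 0.00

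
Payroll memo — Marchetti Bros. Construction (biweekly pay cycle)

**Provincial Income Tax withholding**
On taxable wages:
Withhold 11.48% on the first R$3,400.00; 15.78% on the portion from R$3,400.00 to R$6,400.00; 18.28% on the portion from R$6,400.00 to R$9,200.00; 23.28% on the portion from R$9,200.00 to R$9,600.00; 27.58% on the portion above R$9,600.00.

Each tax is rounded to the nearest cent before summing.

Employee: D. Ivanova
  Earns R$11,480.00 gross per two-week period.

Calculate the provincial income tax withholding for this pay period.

R$1,987.18

Provincial Income Tax: taxable = R$11,480.00
  R$1,468.68 + 27.58% × (R$11,480.00 − R$9,600.00) = R$1,468.68 + 27.58% × R$1,880.00 = R$1,987.18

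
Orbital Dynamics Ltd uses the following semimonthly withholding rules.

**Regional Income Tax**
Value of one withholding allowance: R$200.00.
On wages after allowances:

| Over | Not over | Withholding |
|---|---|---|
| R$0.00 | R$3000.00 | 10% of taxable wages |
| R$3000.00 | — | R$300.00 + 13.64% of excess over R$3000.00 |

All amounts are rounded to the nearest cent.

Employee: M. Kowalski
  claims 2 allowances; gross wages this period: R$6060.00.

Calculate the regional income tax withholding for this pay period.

Regional Income Tax: taxable = R$6060.00 − 2×R$200.00 = R$5660.00
  R$300.00 + 13.64% × (R$5660.00 − R$3000.00) = R$300.00 + 13.64% × R$2660.00 = R$662.82

R$662.82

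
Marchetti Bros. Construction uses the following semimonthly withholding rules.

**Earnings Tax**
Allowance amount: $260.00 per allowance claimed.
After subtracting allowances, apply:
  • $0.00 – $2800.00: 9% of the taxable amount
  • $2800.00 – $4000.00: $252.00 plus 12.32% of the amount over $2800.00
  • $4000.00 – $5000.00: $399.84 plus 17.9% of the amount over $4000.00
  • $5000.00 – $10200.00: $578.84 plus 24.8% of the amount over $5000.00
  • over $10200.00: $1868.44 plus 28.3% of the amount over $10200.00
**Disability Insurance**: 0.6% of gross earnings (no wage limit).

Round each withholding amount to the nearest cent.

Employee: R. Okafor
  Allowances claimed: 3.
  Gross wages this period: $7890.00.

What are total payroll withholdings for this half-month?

Earnings Tax: taxable = $7890.00 − 3×$260.00 = $7110.00
  $578.84 + 24.8% × ($7110.00 − $5000.00) = $578.84 + 24.8% × $2110.00 = $1102.12
Disability Insurance: 0.6% × $7890.00 = $47.34
Total: $1102.12 + $47.34 = $1149.46

$1149.46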